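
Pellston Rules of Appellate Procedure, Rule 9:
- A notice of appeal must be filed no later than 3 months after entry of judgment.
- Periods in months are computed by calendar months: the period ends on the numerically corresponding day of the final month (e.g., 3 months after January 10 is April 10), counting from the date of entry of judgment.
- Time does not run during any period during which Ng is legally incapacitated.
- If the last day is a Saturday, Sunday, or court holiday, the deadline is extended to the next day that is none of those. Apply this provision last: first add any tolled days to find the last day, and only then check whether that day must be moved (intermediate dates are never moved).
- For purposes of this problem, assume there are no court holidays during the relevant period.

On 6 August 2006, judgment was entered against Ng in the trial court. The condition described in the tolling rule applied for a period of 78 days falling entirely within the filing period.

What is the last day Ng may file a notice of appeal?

3 months after 6 August 2006 is November 6, 2006.
Tolling adds 78 days: November 6, 2006 + 78 days = January 23, 2007.
January 23, 2007 is a Tuesday and not a court holiday, so no extension applies.

January 23, 2007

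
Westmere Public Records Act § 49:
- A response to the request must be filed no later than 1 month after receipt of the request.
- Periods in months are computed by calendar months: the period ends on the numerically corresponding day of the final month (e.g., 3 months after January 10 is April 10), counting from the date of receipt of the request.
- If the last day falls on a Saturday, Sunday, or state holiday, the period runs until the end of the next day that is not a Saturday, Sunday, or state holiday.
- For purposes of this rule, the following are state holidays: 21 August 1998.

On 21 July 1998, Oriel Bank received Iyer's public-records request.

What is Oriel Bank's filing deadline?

1 month after 21 July 1998 is August 21, 1998.
August 21, 1998 is a listed holiday; August 22, 1998 is Saturday; August 23, 1998 is Sunday. The next qualifying day is August 24, 1998.

August 24, 1998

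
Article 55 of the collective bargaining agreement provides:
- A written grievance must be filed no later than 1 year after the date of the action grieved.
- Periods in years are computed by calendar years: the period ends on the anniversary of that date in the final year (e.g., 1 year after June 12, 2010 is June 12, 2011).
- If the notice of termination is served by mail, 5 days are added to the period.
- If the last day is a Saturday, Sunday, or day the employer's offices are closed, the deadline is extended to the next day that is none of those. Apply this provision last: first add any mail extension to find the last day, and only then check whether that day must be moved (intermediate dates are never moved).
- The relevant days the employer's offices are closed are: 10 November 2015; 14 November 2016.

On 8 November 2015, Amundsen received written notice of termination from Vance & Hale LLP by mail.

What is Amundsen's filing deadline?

November 15, 2016

1 year after 8 November 2015 is November 8, 2016.
Service was by mail, adding 5 days: November 8, 2016 + 5 days = November 13, 2016.
November 13, 2016 is Sunday; November 14, 2016 is a listed holiday. The next qualifying day is November 15, 2016.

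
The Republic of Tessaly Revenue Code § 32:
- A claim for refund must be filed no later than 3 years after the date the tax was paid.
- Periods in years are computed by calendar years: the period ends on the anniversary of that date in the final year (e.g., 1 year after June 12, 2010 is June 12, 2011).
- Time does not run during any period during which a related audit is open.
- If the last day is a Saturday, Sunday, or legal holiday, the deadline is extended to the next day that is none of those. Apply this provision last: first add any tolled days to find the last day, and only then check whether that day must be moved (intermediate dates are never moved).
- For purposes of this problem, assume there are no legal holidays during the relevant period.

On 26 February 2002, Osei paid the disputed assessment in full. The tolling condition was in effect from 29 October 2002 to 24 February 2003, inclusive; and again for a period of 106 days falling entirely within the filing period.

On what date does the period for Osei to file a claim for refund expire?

October 10, 2005

3 years after 26 February 2002 is February 26, 2005.
From October 29, 2002 through February 24, 2003 inclusive is 119 days; tolling adds 119 days: February 26, 2005 + 119 days = June 25, 2005.
Tolling adds 106 days: June 25, 2005 + 106 days = October 9, 2005.
October 9, 2005 is Sunday. The next qualifying day is October 10, 2005.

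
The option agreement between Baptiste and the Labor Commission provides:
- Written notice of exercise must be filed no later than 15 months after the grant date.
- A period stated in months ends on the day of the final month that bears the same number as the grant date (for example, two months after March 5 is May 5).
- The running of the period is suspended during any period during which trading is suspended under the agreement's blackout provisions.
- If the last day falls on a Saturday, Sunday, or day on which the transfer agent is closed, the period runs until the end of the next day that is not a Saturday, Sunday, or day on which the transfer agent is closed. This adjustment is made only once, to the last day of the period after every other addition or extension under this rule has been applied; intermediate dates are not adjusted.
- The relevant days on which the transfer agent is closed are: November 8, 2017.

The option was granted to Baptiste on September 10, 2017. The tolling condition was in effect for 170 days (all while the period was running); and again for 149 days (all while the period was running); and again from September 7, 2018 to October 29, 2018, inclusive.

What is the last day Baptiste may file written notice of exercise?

December 17, 2019

15 months after September 10, 2017 is December 10, 2018.
Tolling adds 170 days: December 10, 2018 + 170 days = May 29, 2019.
Tolling adds 149 days: May 29, 2019 + 149 days = October 25, 2019.
From September 7, 2018 through October 29, 2018 inclusive is 53 days; tolling adds 53 days: October 25, 2019 + 53 days = December 17, 2019.
December 17, 2019 is a Tuesday and not a day on which the transfer agent is closed, so no extension applies.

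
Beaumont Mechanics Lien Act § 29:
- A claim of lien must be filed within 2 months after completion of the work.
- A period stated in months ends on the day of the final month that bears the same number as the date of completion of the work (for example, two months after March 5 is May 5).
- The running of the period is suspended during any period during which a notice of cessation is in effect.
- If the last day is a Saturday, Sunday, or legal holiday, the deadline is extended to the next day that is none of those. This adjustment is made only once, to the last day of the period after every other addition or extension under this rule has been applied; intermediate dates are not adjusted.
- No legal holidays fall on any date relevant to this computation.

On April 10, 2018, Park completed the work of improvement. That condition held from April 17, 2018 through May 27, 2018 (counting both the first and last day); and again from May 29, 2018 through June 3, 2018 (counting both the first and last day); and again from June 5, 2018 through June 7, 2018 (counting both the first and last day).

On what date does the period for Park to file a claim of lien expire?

July 30, 2018

2 months after April 10, 2018 is June 10, 2018.
From April 17, 2018 through May 27, 2018 inclusive is 41 days; tolling adds 41 days: June 10, 2018 + 41 days = July 21, 2018.
From May 29, 2018 through June 3, 2018 inclusive is 6 days; tolling adds 6 days: July 21, 2018 + 6 days = July 27, 2018.
From June 5, 2018 through June 7, 2018 inclusive is 3 days; tolling adds 3 days: July 27, 2018 + 3 days = July 30, 2018.
July 30, 2018 is a Monday and not a legal holiday, so no extension applies.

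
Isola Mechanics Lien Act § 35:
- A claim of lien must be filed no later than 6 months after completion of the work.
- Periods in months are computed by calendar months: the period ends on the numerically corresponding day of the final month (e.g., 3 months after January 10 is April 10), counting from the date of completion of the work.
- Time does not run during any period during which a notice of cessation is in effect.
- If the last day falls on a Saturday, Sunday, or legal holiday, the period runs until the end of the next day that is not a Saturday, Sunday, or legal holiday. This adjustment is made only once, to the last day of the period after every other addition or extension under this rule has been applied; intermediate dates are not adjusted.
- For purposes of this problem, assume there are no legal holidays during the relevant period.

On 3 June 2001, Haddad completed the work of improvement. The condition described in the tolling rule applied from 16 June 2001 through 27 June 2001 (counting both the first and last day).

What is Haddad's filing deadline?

6 months after 3 June 2001 is December 3, 2001.
From June 16, 2001 through June 27, 2001 inclusive is 12 days; tolling adds 12 days: December 3, 2001 + 12 days = December 15, 2001.
December 15, 2001 is Saturday; December 16, 2001 is Sunday. The next qualifying day is December 17, 2001.

December 17, 2001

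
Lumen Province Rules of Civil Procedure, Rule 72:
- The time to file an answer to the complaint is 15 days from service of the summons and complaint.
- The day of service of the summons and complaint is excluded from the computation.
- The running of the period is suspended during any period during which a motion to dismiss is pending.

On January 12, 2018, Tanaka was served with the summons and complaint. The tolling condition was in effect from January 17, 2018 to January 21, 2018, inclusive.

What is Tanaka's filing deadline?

15 days after January 12, 2018 is January 27, 2018.
From January 17, 2018 through January 21, 2018 inclusive is 5 days; tolling adds 5 days: January 27, 2018 + 5 days = February 1, 2018.

February 1, 2018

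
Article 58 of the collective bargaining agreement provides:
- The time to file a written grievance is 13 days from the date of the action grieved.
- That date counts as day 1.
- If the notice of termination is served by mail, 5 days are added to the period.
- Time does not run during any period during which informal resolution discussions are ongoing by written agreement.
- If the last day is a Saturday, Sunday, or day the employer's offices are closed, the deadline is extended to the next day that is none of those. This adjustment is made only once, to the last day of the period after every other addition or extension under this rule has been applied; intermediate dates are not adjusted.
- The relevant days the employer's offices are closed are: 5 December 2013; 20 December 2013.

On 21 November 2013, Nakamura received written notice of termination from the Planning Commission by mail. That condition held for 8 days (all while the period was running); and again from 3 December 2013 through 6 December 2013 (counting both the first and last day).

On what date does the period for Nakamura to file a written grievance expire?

December 23, 2013

Counting 21 November 2013 as day 1, day 13 is December 3, 2013.
Service was by mail, adding 5 days: December 3, 2013 + 5 days = December 8, 2013.
Tolling adds 8 days: December 8, 2013 + 8 days = December 16, 2013.
From December 3, 2013 through December 6, 2013 inclusive is 4 days; tolling adds 4 days: December 16, 2013 + 4 days = December 20, 2013.
December 20, 2013 is a listed holiday; December 21, 2013 is Saturday; December 22, 2013 is Sunday. The next qualifying day is December 23, 2013.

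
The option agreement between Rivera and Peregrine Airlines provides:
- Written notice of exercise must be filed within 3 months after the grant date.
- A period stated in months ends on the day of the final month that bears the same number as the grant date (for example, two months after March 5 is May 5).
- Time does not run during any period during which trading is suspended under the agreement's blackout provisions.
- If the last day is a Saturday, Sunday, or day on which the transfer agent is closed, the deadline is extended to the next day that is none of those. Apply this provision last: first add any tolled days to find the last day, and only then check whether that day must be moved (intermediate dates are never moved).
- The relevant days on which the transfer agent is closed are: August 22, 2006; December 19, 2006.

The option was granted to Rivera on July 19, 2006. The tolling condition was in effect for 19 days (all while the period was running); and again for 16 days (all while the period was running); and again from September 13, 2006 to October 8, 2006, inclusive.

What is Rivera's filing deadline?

3 months after July 19, 2006 is October 19, 2006.
Tolling adds 19 days: October 19, 2006 + 19 days = November 7, 2006.
Tolling adds 16 days: November 7, 2006 + 16 days = November 23, 2006.
From September 13, 2006 through October 8, 2006 inclusive is 26 days; tolling adds 26 days: November 23, 2006 + 26 days = December 19, 2006.
December 19, 2006 is a listed holiday. The next qualifying day is December 20, 2006.

December 20, 2006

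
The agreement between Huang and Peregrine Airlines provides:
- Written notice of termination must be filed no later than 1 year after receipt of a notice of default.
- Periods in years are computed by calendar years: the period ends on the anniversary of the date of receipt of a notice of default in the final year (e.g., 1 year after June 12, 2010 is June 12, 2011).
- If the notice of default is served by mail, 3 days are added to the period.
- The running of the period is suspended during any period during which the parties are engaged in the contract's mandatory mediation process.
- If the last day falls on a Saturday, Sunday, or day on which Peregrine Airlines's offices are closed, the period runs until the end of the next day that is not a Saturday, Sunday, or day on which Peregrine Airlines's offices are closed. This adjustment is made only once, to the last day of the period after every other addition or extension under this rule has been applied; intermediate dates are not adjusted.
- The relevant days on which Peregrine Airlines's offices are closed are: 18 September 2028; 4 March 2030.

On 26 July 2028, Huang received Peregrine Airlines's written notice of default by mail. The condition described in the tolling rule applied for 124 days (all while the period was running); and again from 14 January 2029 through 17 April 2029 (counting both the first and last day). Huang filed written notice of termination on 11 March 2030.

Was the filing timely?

No

1 year after 26 July 2028 is July 26, 2029.
Service was by mail, adding 3 days: July 26, 2029 + 3 days = July 29, 2029.
Tolling adds 124 days: July 29, 2029 + 124 days = November 30, 2029.
From January 14, 2029 through April 17, 2029 inclusive is 94 days; tolling adds 94 days: November 30, 2029 + 94 days = March 4, 2030.
March 4, 2030 is a listed holiday. The next qualifying day is March 5, 2030.
The deadline is March 5, 2030; the filing on March 11, 2030 is after that date.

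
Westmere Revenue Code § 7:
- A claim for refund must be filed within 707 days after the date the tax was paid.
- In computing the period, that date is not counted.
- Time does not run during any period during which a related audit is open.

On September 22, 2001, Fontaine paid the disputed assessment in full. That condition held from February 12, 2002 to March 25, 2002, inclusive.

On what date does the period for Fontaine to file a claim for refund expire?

October 11, 2003

707 days after September 22, 2001 is August 30, 2003.
From February 12, 2002 through March 25, 2002 inclusive is 42 days; tolling adds 42 days: August 30, 2003 + 42 days = October 11, 2003.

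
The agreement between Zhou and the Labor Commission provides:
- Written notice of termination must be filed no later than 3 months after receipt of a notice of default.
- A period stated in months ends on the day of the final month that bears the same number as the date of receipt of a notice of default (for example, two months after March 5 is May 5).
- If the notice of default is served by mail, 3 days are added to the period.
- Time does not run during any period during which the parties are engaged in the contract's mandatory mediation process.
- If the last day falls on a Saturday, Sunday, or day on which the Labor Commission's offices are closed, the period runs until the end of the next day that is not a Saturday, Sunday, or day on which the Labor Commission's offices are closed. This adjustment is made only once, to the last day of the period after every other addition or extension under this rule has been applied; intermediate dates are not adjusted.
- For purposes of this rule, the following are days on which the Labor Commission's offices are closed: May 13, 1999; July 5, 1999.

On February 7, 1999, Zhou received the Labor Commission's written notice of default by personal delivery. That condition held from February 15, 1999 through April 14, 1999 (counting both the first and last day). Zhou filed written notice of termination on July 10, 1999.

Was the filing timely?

No

3 months after February 7, 1999 is May 7, 1999.
Service was not by mail, so no mail extension applies.
From February 15, 1999 through April 14, 1999 inclusive is 59 days; tolling adds 59 days: May 7, 1999 + 59 days = July 5, 1999.
July 5, 1999 is a listed holiday. The next qualifying day is July 6, 1999.
The deadline is July 6, 1999; the filing on July 10, 1999 is after that date.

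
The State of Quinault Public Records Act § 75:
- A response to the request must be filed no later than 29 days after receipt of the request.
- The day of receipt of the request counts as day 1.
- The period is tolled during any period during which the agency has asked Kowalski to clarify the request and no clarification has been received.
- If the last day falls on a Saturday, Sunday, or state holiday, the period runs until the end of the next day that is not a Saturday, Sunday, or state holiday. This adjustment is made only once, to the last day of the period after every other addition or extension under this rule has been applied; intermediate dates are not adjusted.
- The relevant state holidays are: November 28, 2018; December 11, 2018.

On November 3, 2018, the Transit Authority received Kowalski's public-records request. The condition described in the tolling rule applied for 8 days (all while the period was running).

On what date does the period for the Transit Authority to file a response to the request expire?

Counting November 3, 2018 as day 1, day 29 is December 1, 2018.
Tolling adds 8 days: December 1, 2018 + 8 days = December 9, 2018.
December 9, 2018 is Sunday. The next qualifying day is December 10, 2018.

December 10, 2018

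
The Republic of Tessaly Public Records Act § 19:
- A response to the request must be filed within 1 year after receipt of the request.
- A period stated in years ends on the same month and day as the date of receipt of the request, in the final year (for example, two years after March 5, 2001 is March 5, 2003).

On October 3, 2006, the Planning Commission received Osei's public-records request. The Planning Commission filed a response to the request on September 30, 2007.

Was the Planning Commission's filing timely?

1 year after October 3, 2006 is October 3, 2007.
The deadline is October 3, 2007; the filing on September 30, 2007 is on or before that date.

Yes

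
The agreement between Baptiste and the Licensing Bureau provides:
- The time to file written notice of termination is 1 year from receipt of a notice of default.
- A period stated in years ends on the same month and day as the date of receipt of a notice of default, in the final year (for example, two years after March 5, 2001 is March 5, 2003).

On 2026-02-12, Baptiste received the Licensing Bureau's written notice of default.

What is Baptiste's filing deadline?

February 12, 2027

1 year after 2026-02-12 is February 12, 2027.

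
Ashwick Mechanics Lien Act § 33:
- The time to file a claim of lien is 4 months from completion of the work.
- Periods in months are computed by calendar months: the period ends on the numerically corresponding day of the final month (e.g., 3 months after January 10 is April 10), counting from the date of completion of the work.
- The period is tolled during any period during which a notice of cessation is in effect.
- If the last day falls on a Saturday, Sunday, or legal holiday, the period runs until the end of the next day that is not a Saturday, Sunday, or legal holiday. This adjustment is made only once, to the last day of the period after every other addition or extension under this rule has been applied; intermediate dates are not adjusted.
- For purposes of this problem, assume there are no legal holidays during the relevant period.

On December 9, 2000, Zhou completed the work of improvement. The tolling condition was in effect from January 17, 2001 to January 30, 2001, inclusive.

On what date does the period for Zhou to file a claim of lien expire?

April 23, 2001

4 months after December 9, 2000 is April 9, 2001.
From January 17, 2001 through January 30, 2001 inclusive is 14 days; tolling adds 14 days: April 9, 2001 + 14 days = April 23, 2001.
April 23, 2001 is a Monday and not a legal holiday, so no extension applies.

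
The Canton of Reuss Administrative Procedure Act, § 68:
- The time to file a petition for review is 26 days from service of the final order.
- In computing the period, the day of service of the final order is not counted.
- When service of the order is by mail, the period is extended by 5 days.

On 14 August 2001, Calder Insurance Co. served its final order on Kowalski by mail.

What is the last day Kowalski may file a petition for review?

26 days after 14 August 2001 is September 9, 2001.
Service was by mail, adding 5 days: September 9, 2001 + 5 days = September 14, 2001.

September 14, 2001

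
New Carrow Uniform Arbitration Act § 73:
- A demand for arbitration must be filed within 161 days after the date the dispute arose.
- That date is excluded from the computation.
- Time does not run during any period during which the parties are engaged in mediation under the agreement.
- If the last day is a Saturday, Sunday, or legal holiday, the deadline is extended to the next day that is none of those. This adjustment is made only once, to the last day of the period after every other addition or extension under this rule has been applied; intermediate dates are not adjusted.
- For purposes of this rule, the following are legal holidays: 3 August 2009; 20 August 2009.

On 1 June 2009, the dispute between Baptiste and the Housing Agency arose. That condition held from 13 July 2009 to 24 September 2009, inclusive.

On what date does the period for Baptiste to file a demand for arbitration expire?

161 days after 1 June 2009 is November 9, 2009.
From July 13, 2009 through September 24, 2009 inclusive is 74 days; tolling adds 74 days: November 9, 2009 + 74 days = January 22, 2010.
January 22, 2010 is a Friday and not a legal holiday, so no extension applies.

January 22, 2010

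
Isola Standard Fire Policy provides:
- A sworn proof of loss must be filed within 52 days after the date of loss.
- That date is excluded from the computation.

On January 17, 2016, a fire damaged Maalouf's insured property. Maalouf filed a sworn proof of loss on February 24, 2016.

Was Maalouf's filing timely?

52 days after January 17, 2016 is March 9, 2016.
The deadline is March 9, 2016; the filing on February 24, 2016 is on or before that date.

Yes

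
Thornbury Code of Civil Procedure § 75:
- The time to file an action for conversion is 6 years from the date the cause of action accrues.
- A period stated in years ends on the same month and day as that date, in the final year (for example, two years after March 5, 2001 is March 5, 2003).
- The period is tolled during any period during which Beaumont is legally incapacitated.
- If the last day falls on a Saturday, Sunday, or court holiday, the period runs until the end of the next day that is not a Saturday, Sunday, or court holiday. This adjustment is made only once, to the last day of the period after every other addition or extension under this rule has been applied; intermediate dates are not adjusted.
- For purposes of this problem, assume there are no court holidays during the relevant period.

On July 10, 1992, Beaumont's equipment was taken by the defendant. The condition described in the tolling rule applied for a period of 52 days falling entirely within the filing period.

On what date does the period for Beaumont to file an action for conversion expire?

6 years after July 10, 1992 is July 10, 1998.
Tolling adds 52 days: July 10, 1998 + 52 days = August 31, 1998.
August 31, 1998 is a Monday and not a court holiday, so no extension applies.

August 31, 1998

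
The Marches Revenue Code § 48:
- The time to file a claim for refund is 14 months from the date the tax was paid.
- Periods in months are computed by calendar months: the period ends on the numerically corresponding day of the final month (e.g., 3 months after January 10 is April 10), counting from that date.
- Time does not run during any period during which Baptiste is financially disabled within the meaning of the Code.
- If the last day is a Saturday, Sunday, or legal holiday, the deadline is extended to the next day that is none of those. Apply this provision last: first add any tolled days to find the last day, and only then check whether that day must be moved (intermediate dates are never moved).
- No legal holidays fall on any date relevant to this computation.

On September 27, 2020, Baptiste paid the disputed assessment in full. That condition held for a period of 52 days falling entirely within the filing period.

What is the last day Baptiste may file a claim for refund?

January 18, 2022

14 months after September 27, 2020 is November 27, 2021.
Tolling adds 52 days: November 27, 2021 + 52 days = January 18, 2022.
January 18, 2022 is a Tuesday and not a legal holiday, so no extension applies.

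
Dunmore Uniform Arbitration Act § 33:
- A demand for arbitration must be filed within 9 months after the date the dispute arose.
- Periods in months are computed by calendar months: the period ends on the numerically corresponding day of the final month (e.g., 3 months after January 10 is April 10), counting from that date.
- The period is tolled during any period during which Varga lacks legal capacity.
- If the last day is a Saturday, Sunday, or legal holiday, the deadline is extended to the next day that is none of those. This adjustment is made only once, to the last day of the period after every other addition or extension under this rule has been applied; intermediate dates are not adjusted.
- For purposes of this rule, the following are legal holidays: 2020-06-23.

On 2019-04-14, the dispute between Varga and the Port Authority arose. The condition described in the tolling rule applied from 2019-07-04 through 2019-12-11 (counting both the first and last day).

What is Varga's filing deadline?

9 months after 2019-04-14 is January 14, 2020.
From July 4, 2019 through December 11, 2019 inclusive is 161 days; tolling adds 161 days: January 14, 2020 + 161 days = June 23, 2020.
June 23, 2020 is a listed holiday. The next qualifying day is June 24, 2020.

June 24, 2020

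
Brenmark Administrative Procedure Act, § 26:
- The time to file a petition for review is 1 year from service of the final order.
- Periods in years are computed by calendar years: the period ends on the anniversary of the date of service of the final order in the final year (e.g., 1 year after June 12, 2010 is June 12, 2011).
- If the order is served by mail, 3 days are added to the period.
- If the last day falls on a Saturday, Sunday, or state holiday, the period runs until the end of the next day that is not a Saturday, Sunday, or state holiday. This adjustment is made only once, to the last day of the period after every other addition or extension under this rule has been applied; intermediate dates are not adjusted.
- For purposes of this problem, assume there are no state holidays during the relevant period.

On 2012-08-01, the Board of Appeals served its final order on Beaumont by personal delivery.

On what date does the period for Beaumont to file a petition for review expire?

August 1, 2013

1 year after 2012-08-01 is August 1, 2013.
Service was not by mail, so no mail extension applies.
August 1, 2013 is a Thursday and not a state holiday, so no extension applies.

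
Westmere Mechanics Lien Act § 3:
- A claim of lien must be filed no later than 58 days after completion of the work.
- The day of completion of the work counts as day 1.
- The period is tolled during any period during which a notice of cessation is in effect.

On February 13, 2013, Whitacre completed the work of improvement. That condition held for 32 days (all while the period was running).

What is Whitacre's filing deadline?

May 13, 2013

Counting February 13, 2013 as day 1, day 58 is April 11, 2013.
Tolling adds 32 days: April 11, 2013 + 32 days = May 13, 2013.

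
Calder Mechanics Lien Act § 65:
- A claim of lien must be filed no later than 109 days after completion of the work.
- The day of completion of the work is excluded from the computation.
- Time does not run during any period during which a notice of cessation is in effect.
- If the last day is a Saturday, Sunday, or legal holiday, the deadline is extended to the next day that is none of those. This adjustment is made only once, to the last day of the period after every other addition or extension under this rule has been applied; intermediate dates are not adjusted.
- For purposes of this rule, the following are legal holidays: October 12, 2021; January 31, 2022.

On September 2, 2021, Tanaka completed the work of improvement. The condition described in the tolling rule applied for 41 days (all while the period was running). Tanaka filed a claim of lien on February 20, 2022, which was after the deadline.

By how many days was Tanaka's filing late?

109 days after September 2, 2021 is December 20, 2021.
Tolling adds 41 days: December 20, 2021 + 41 days = January 30, 2022.
January 30, 2022 is Sunday; January 31, 2022 is a listed holiday. The next qualifying day is February 1, 2022.
The deadline is February 1, 2022; from February 1, 2022 to February 20, 2022 is 19 days.

19 days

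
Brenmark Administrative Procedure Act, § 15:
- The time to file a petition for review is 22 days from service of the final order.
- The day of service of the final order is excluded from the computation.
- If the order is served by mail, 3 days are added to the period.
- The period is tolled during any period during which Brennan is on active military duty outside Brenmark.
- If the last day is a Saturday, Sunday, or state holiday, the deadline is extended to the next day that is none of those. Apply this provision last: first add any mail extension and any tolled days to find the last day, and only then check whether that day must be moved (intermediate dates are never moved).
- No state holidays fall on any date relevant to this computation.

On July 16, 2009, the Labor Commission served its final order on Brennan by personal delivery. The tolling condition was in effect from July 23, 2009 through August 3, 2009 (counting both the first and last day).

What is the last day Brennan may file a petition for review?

22 days after July 16, 2009 is August 7, 2009.
Service was not by mail, so no mail extension applies.
From July 23, 2009 through August 3, 2009 inclusive is 12 days; tolling adds 12 days: August 7, 2009 + 12 days = August 19, 2009.
August 19, 2009 is a Wednesday and not a state holiday, so no extension applies.

August 19, 2009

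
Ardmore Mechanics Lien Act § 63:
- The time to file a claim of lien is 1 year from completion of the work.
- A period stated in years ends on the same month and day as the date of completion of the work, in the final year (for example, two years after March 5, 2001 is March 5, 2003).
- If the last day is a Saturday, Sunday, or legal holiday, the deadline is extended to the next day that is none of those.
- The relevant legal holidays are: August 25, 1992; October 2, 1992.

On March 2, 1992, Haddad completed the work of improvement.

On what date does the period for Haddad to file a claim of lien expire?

1 year after March 2, 1992 is March 2, 1993.
March 2, 1993 is a Tuesday and not a legal holiday, so no extension applies.

March 2, 1993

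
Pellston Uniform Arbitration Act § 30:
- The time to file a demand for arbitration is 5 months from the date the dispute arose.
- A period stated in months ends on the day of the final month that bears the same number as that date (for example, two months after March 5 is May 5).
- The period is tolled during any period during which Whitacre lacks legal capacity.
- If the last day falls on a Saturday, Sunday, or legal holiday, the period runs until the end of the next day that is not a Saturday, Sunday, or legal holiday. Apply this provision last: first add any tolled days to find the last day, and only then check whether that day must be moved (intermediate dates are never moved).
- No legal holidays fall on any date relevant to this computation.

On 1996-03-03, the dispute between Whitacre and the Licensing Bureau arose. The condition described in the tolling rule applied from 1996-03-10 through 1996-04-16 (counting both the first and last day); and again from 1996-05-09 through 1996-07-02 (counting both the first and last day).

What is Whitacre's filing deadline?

5 months after 1996-03-03 is August 3, 1996.
From March 10, 1996 through April 16, 1996 inclusive is 38 days; tolling adds 38 days: August 3, 1996 + 38 days = September 10, 1996.
From May 9, 1996 through July 2, 1996 inclusive is 55 days; tolling adds 55 days: September 10, 1996 + 55 days = November 4, 1996.
November 4, 1996 is a Monday and not a legal holiday, so no extension applies.

November 4, 1996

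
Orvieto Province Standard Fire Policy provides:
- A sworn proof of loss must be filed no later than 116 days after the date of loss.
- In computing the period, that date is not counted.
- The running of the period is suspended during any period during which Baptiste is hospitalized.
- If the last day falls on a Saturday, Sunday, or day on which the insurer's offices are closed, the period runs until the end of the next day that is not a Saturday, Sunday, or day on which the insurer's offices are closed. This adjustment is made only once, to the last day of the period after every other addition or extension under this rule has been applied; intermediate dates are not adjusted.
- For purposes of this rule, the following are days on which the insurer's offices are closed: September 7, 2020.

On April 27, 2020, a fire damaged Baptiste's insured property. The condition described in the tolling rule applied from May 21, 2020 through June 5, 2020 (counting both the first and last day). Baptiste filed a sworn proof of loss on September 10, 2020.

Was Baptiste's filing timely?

No

116 days after April 27, 2020 is August 21, 2020.
From May 21, 2020 through June 5, 2020 inclusive is 16 days; tolling adds 16 days: August 21, 2020 + 16 days = September 6, 2020.
September 6, 2020 is Sunday; September 7, 2020 is a listed holiday. The next qualifying day is September 8, 2020.
The deadline is September 8, 2020; the filing on September 10, 2020 is after that date.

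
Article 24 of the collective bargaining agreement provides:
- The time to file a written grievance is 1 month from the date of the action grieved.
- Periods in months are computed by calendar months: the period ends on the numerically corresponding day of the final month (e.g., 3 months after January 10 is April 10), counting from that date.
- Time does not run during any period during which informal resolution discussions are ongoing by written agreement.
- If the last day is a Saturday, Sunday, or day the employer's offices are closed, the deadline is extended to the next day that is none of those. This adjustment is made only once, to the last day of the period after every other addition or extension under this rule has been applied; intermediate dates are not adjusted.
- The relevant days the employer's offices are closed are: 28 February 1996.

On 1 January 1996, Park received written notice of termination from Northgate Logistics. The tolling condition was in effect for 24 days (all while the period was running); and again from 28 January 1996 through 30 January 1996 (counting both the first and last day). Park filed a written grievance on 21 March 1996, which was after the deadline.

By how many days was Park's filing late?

21 days

1 month after 1 January 1996 is February 1, 1996.
Tolling adds 24 days: February 1, 1996 + 24 days = February 25, 1996.
From January 28, 1996 through January 30, 1996 inclusive is 3 days; tolling adds 3 days: February 25, 1996 + 3 days = February 28, 1996.
February 28, 1996 is a listed holiday. The next qualifying day is February 29, 1996.
The deadline is February 29, 1996; from February 29, 1996 to March 21, 1996 is 21 days.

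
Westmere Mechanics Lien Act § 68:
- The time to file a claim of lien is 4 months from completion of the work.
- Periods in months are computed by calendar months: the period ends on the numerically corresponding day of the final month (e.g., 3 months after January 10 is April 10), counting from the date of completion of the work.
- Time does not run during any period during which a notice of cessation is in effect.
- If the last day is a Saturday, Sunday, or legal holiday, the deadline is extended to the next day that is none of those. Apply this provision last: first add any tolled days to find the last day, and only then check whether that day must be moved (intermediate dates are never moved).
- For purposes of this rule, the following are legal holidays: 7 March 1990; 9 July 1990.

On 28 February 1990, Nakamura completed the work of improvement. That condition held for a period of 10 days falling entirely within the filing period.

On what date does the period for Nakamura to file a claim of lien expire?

July 10, 1990

4 months after 28 February 1990 is June 28, 1990.
Tolling adds 10 days: June 28, 1990 + 10 days = July 8, 1990.
July 8, 1990 is Sunday; July 9, 1990 is a listed holiday. The next qualifying day is July 10, 1990.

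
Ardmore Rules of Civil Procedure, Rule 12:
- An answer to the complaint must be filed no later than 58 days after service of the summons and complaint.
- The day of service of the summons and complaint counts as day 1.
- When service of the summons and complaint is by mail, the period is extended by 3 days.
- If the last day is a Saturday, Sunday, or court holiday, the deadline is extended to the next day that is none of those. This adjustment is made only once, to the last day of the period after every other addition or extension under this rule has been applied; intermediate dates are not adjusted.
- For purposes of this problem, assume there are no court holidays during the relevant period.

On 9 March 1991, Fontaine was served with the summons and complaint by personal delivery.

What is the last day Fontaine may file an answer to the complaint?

May 6, 1991

Counting 9 March 1991 as day 1, day 58 is May 5, 1991.
Service was not by mail, so no mail extension applies.
May 5, 1991 is Sunday. The next qualifying day is May 6, 1991.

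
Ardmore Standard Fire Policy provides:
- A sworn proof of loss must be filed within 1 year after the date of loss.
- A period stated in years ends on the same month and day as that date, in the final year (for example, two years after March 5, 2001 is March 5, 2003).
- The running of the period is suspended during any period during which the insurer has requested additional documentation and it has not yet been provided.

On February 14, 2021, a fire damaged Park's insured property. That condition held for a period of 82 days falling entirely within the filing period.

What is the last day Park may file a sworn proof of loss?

1 year after February 14, 2021 is February 14, 2022.
Tolling adds 82 days: February 14, 2022 + 82 days = May 7, 2022.

May 7, 2022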